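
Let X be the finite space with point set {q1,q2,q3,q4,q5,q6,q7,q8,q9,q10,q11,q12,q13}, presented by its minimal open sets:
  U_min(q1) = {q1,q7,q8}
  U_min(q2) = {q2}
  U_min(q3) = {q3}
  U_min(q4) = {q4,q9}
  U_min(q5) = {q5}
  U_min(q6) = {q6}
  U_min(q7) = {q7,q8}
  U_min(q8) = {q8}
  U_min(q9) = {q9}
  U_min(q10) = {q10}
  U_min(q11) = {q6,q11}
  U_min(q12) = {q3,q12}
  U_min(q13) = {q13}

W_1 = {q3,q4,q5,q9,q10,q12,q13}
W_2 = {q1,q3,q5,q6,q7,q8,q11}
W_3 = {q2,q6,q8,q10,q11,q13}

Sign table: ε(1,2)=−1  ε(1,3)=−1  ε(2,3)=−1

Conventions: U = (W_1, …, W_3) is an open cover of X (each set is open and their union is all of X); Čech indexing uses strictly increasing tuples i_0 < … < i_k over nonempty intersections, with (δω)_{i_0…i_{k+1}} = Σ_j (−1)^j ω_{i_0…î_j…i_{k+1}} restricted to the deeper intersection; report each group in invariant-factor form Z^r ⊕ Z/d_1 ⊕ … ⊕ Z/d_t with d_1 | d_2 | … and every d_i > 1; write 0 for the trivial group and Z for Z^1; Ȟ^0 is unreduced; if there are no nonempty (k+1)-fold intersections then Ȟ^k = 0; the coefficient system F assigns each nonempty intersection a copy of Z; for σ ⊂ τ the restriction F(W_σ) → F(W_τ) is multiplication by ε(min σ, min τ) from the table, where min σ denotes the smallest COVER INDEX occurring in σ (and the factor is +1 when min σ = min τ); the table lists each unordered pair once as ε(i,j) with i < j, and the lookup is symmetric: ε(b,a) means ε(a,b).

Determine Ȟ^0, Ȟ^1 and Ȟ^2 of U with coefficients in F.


Ȟ^0 ≅ 0,  Ȟ^1 ≅ Z/2,  Ȟ^2 ≅ 0

cover nerve:
  W12={q3,q5} W13={q10,q13} W23={q6,q8,q11}
C dims 3,3; δ0: rk 3, SNF 1^2·2
Ȟ^0: (3−3)−0=0 ⇒ 0
Ȟ^1: (3−0)−3=0 plus torsion [2] ⇒ Z/2
Ȟ^2: (0−0)−0=0 ⇒ 0


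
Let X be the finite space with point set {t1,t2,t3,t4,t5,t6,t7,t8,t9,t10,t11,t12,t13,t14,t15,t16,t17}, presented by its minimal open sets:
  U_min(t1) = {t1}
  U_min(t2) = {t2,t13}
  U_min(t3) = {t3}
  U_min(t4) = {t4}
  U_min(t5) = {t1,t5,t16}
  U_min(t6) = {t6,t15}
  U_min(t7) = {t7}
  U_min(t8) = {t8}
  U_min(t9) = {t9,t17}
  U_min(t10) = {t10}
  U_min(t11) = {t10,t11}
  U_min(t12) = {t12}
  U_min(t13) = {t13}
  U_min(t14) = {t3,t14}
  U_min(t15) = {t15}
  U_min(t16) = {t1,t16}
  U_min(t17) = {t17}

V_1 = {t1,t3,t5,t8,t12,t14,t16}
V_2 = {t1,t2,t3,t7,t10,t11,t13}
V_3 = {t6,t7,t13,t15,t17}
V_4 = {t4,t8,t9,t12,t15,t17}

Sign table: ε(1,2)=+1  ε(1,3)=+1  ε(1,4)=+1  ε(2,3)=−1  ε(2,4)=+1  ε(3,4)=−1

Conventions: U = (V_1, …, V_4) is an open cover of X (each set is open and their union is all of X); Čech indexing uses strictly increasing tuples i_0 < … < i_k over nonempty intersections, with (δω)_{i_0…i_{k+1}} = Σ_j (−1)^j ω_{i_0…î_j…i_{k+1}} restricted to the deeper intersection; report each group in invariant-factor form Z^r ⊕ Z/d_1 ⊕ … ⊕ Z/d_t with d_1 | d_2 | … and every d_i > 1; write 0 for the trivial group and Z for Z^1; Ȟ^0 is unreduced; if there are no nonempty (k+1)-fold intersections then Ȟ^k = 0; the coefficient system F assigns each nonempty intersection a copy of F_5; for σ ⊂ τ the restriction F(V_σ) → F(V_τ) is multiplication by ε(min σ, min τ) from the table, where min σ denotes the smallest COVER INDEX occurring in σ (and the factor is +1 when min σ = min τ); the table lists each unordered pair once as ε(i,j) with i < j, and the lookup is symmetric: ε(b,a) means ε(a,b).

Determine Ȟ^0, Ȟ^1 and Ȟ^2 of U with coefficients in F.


Ȟ^0(U;F) ≅ Z/5, Ȟ^1(U;F) ≅ Z/5, Ȟ^2(U;F) ≅ 0

intersection data:
  V12={t1,t3} V14={t8,t12} V23={t7,t13} V34={t15,t17}
C dims 4,4; δ0: rk_F5 3
Ȟ^0 = (4 − 3) − 0 = 1, so Ȟ^0 ≅ Z/5
Ȟ^1 = (4 − 0) − 3 = 1, so Ȟ^1 ≅ Z/5
Ȟ^2 = (0 − 0) − 0 = 0, so Ȟ^2 ≅ 0


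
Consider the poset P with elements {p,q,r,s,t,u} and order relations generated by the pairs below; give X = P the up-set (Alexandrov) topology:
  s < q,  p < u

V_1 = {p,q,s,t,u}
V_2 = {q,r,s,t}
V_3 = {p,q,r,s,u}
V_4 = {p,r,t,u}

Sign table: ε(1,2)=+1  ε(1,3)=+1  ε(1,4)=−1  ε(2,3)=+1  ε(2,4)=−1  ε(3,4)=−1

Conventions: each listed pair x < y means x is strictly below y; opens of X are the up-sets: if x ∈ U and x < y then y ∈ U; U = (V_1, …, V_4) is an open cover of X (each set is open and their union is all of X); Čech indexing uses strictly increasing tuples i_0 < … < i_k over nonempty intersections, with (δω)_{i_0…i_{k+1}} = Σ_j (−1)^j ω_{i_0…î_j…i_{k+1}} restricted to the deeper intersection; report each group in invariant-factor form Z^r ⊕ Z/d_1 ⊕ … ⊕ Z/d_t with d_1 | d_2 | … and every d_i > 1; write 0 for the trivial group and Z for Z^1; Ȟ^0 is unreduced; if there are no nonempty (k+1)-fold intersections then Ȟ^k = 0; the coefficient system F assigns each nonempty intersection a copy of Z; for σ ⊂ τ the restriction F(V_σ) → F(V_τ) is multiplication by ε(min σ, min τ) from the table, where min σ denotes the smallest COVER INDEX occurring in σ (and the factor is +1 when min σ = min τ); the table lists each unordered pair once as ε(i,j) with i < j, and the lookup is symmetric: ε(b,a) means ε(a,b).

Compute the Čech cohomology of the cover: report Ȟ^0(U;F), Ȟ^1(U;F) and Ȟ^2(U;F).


intersection data:
  V12={q,s,t} V13={p,q,s,u} V14={p,t,u} V23={q,r,s} V24={r,t} V34={p,r,u}
  V123={q,s} V124={t} V134={p,u} V234={r}
C dims 4,6,4; δ0: rk 3, SNF 1^3; δ1: rk 3, SNF 1^3
Ȟ^0 = (4 − 3) − 0 = 1, so Ȟ^0 ≅ Z
Ȟ^1 = (6 − 3) − 3 = 0, so Ȟ^1 ≅ 0
Ȟ^2 = (4 − 0) − 3 = 1, so Ȟ^2 ≅ Z

Ȟ^0(U;F) ≅ Z, Ȟ^1(U;F) ≅ 0, Ȟ^2(U;F) ≅ Z


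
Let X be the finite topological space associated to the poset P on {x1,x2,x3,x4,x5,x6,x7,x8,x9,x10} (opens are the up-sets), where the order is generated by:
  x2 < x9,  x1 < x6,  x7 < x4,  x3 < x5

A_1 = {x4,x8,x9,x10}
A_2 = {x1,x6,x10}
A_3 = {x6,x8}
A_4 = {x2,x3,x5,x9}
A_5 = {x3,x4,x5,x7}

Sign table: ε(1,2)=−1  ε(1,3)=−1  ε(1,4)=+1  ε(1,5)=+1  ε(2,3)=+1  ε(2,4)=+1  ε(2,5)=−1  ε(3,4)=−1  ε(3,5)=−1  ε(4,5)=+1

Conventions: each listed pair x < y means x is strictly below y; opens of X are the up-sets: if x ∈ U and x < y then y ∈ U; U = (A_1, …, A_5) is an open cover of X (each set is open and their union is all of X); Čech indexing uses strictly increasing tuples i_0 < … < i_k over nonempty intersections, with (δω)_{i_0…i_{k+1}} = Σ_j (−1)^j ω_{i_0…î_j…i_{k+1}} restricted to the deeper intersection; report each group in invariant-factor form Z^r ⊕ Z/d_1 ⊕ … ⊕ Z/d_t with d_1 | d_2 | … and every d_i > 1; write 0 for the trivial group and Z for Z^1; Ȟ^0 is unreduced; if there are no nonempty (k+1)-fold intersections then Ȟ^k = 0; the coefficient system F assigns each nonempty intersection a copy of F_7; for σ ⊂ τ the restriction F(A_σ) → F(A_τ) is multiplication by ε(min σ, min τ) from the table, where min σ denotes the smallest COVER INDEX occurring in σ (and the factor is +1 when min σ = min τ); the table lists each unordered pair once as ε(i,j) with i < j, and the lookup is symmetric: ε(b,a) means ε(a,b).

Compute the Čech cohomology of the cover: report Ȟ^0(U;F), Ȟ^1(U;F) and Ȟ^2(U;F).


nonempty overlaps:
  A12={x10} A13={x8} A14={x9} A15={x4} A23={x6} A45={x3,x5}
C dims 5,6; δ0: rk_F7 4
degree 0: 5−4−0 = 1 → Ȟ^0 ≅ Z/7
degree 1: 6−0−4 = 2 → Ȟ^1 ≅ Z/7 ⊕ Z/7
degree 2: 0−0−0 = 0 → Ȟ^2 ≅ 0

Ȟ^0 = Z/7, Ȟ^1 = Z/7 ⊕ Z/7, Ȟ^2 = 0


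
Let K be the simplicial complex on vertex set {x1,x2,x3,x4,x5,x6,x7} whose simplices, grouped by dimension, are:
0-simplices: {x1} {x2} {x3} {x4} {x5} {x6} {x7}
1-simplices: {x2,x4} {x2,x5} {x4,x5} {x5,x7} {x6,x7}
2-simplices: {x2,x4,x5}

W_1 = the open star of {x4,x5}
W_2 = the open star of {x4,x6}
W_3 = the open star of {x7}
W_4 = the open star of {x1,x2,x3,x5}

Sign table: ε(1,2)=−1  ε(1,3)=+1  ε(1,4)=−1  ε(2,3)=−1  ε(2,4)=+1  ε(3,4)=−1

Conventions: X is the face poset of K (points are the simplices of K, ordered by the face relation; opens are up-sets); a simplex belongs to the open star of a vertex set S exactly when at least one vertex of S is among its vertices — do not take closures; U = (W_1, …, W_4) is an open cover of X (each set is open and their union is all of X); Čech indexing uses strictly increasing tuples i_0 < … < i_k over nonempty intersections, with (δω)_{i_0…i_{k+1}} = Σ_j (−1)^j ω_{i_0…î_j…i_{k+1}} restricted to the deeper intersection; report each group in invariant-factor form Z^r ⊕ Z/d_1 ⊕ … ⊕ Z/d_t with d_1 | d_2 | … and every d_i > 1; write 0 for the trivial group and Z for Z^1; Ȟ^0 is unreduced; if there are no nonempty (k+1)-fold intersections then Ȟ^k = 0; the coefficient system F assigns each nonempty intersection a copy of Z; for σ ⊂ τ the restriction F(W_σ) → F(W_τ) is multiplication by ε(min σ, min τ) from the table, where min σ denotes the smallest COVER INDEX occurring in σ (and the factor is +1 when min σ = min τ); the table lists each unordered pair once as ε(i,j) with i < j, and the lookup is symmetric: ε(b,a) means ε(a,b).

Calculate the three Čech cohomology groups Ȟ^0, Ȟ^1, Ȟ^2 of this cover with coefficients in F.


Ȟ^0 = Z, Ȟ^1 = Z and Ȟ^2 = 0

nonempty overlaps:
  W1={{x4},{x5},{x2,x4},{x2,x5},{x4,x5},{x5,x7},{x2,x4,x5}} W2={{x4},{x6},{x2,x4},{x4,x5},{x6,x7},{x2,x4,x5}} W3={{x7},{x5,x7},{x6,x7}} W4={{x1},{x2},{x3},{x5},{x2,x4},{x2,x5},{x4,x5},{x5,x7},{x2,x4,x5}}
  W12={{x4},{x2,x4},{x4,x5},{x2,x4,x5}} W13={{x5,x7}} W14={{x5},{x2,x4},{x2,x5},{x4,x5},{x5,x7},{x2,x4,x5}} W23={{x6,x7}} W24={{x2,x4},{x4,x5},{x2,x4,x5}} W34={{x5,x7}}
  W124={{x2,x4},{x4,x5},{x2,x4,x5}} W134={{x5,x7}}
C dims 4,6,2; δ0: rk 3, SNF 1^3; δ1: rk 2, SNF 1^2
degree 0: 4−3−0 = 1 → Ȟ^0 ≅ Z
degree 1: 6−2−3 = 1 → Ȟ^1 ≅ Z
degree 2: 2−0−2 = 0 → Ȟ^2 ≅ 0


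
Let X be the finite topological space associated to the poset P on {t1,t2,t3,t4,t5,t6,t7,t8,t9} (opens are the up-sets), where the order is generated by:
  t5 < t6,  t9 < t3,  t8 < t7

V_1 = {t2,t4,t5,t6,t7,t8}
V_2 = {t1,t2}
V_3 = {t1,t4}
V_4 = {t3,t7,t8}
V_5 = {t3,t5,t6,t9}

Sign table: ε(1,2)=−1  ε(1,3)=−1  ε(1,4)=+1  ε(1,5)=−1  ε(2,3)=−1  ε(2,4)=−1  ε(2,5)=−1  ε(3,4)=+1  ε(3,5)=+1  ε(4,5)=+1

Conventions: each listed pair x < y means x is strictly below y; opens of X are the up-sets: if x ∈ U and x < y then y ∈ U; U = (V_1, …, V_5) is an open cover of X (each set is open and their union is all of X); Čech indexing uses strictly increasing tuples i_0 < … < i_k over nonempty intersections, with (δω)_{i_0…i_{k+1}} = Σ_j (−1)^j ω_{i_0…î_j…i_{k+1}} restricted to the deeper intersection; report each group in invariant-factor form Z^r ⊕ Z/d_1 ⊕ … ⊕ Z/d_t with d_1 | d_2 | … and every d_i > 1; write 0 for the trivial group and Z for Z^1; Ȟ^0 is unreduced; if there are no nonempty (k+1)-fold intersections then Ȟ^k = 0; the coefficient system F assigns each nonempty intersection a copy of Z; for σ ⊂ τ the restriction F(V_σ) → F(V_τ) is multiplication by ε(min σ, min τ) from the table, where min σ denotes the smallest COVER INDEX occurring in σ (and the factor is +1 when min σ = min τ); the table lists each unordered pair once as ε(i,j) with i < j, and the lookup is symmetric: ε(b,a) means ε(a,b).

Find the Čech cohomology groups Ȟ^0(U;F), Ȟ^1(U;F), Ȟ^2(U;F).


nonempty intersections:
  V12={t2} V13={t4} V14={t7,t8} V15={t5,t6} V23={t1} V45={t3}
C dims 5,6; δ0: rk 5, SNF 1^4·2
Ȟ^0: (5−5)−0=0 ⇒ 0
Ȟ^1: (6−0)−5=1 plus torsion [2] ⇒ Z ⊕ Z/2
Ȟ^2: (0−0)−0=0 ⇒ 0

Ȟ^0 ≅ 0, Ȟ^1 ≅ Z ⊕ Z/2 and Ȟ^2 ≅ 0


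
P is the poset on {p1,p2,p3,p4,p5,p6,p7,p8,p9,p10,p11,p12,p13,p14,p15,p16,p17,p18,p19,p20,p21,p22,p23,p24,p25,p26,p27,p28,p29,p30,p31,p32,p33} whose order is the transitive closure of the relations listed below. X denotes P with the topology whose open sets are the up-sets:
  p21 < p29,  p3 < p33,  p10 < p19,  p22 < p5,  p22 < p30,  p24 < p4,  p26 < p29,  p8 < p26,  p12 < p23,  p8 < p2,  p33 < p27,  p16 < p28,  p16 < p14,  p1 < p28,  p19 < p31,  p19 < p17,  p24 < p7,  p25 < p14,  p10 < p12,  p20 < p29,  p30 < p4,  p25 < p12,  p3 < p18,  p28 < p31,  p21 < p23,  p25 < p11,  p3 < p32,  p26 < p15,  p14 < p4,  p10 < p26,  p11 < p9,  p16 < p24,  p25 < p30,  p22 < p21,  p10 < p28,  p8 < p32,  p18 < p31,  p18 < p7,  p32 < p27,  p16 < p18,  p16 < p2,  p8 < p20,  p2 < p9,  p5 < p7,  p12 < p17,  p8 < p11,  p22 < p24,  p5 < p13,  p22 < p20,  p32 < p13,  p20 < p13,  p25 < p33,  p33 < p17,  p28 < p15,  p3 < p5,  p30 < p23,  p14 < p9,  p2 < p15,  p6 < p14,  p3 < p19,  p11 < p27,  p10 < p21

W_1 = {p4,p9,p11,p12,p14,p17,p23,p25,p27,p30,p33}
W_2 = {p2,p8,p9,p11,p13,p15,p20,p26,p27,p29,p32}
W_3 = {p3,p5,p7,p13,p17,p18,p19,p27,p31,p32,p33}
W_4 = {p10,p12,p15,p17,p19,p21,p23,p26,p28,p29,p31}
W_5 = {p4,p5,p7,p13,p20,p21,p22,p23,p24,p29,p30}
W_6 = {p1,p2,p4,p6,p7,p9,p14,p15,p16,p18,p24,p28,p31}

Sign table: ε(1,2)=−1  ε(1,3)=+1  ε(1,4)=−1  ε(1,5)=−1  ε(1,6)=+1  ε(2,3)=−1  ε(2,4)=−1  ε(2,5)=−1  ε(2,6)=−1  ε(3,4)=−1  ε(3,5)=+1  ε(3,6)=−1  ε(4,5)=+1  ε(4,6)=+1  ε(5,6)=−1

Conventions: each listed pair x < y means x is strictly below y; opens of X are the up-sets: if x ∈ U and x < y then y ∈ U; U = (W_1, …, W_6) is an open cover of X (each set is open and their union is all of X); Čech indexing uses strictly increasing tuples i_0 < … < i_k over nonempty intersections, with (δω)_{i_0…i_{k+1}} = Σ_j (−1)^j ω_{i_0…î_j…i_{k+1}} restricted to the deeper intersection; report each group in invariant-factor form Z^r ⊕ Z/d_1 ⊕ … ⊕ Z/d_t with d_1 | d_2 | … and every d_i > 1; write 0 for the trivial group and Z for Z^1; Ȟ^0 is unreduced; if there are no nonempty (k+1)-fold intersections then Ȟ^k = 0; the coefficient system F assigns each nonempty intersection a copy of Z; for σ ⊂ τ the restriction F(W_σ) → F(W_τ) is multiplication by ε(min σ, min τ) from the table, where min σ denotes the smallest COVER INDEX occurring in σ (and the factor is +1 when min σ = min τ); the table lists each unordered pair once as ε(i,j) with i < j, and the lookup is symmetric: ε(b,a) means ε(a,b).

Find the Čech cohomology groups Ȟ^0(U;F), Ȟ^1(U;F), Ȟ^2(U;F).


Ȟ^0(U;F) ≅ 0, Ȟ^1(U;F) ≅ Z/2 and Ȟ^2(U;F) ≅ Z

nerve of the cover:
  W12={p9,p11,p27} W13={p17,p27,p33} W14={p12,p17,p23} W15={p4,p23,p30} W16={p4,p9,p14} W23={p13,p27,p32} W24={p15,p26,p29} W25={p13,p20,p29} W26={p2,p9,p15} W34={p17,p19,p31} W35={p5,p7,p13} W36={p7,p18,p31} W45={p21,p23,p29} W46={p15,p28,p31} W56={p4,p7,p24}
  W123={p27} W126={p9} W134={p17} W145={p23} W156={p4} W235={p13} W245={p29} W246={p15} W346={p31} W356={p7}
C dims 6,15,10; δ0: rk 6, SNF 1^5·2; δ1: rk 9, SNF 1^9
Ȟ^0 = (6 − 6) − 0 = 0, so Ȟ^0 ≅ 0
Ȟ^1 = (15 − 9) − 6 = 0 plus torsion [2], so Ȟ^1 ≅ Z/2
Ȟ^2 = (10 − 0) − 9 = 1, so Ȟ^2 ≅ Z


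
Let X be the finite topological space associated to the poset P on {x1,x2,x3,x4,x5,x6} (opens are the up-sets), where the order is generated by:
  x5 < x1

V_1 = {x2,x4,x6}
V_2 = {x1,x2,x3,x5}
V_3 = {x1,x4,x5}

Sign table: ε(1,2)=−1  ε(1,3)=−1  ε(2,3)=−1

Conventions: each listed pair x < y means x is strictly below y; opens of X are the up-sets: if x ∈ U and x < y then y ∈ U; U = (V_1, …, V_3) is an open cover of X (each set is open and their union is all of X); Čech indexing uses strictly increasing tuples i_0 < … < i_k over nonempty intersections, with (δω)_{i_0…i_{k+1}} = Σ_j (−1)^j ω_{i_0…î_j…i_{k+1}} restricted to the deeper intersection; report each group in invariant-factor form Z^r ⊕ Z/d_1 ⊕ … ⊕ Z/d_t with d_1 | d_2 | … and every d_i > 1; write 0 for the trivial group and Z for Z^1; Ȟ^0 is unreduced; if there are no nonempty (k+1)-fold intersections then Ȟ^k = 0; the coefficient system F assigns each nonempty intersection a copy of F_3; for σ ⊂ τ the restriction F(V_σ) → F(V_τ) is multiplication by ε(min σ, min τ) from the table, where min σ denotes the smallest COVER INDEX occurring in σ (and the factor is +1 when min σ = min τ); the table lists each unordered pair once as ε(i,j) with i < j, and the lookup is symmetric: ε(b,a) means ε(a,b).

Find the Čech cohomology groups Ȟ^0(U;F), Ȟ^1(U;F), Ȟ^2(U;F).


Ȟ^0 = 0, Ȟ^1 = 0 and Ȟ^2 = 0

nerve simplices:
  V12={x2} V13={x4} V23={x1,x5}
C dims 3,3; δ0: rk_F3 3
degree 0: 3−3−0 = 0 → Ȟ^0 ≅ 0
degree 1: 3−0−3 = 0 → Ȟ^1 ≅ 0
degree 2: 0−0−0 = 0 → Ȟ^2 ≅ 0


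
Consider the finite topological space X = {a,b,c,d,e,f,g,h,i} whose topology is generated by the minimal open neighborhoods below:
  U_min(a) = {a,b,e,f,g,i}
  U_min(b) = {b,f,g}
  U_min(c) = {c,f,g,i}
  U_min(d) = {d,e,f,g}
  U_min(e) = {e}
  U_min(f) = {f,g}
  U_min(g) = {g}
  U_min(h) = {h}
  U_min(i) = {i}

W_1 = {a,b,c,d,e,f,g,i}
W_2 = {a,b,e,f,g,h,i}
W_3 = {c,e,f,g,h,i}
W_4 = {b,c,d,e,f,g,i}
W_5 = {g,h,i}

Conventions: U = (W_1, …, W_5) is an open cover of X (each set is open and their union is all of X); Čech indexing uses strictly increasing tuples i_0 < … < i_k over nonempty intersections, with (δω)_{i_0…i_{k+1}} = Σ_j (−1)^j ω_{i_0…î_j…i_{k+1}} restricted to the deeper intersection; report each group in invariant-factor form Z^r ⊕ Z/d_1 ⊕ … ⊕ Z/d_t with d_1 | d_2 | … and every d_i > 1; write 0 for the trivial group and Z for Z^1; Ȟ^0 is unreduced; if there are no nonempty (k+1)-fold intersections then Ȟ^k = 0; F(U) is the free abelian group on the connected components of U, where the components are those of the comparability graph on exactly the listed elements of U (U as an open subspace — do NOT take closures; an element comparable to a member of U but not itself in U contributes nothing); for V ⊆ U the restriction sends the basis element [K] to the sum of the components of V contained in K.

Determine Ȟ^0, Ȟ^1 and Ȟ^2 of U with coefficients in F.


Ȟ^0(U;F) ≅ Z^2; Ȟ^1(U;F) ≅ 0; Ȟ^2(U;F) ≅ 0

intersection data:
  W12={a,b,e,f,g,i} W13={c,e,f,g,i} W14={b,c,d,e,f,g,i} W15={g,i} W23={e,f,g,h,i} W24={b,e,f,g,i} W25={g,h,i} W34={c,e,f,g,i} W35={g,h,i} W45={g,i}
  W123={e,f,g,i} W124={b,e,f,g,i} W125={g,i} W134={c,e,f,g,i} W135={g,i} W145={g,i} W234={e,f,g,i} W235={g,h,i} W245={g,i} W345={g,i}
  W1234={e,f,g,i} W1235={g,i} W1245={g,i} W1345={g,i} W2345={g,i}
  W12345={g,i}
components per intersection:
  W1: {a,b,c,d,e,f,g,i}
  W2: {a,b,e,f,g,i} {h}
  W3: {c,f,g,i} {e} {h}
  W4: {b,c,d,e,f,g,i}
  W5: {g} {h} {i}
  W12: {a,b,e,f,g,i}
  W13: {c,f,g,i} {e}
  W14: {b,c,d,e,f,g,i}
  W15: {g} {i}
  W23: {e} {f,g} {h} {i}
  W24: {b,f,g} {e} {i}
  W25: {g} {h} {i}
  W34: {c,f,g,i} {e}
  W35: {g} {h} {i}
  W45: {g} {i}
  W123: {e} {f,g} {i}
  W124: {b,f,g} {e} {i}
  W125: {g} {i}
  W134: {c,f,g,i} {e}
  W135: {g} {i}
  W145: {g} {i}
  W234: {e} {f,g} {i}
  W235: {g} {h} {i}
  W245: {g} {i}
  W345: {g} {i}
  W1234: {e} {f,g} {i}
  W1235: {g} {i}
  W1245: {g} {i}
  W1345: {g} {i}
  W2345: {g} {i}
  W12345: {g} {i}
C dims 10,23,24,11; δ0: rk 8, SNF 1^8; δ1: rk 15, SNF 1^15; δ2: rk 9, SNF 1^9
Ȟ^0 = (10 − 8) − 0 = 2, so Ȟ^0 ≅ Z^2
Ȟ^1 = (23 − 15) − 8 = 0, so Ȟ^1 ≅ 0
Ȟ^2 = (24 − 9) − 15 = 0, so Ȟ^2 ≅ 0


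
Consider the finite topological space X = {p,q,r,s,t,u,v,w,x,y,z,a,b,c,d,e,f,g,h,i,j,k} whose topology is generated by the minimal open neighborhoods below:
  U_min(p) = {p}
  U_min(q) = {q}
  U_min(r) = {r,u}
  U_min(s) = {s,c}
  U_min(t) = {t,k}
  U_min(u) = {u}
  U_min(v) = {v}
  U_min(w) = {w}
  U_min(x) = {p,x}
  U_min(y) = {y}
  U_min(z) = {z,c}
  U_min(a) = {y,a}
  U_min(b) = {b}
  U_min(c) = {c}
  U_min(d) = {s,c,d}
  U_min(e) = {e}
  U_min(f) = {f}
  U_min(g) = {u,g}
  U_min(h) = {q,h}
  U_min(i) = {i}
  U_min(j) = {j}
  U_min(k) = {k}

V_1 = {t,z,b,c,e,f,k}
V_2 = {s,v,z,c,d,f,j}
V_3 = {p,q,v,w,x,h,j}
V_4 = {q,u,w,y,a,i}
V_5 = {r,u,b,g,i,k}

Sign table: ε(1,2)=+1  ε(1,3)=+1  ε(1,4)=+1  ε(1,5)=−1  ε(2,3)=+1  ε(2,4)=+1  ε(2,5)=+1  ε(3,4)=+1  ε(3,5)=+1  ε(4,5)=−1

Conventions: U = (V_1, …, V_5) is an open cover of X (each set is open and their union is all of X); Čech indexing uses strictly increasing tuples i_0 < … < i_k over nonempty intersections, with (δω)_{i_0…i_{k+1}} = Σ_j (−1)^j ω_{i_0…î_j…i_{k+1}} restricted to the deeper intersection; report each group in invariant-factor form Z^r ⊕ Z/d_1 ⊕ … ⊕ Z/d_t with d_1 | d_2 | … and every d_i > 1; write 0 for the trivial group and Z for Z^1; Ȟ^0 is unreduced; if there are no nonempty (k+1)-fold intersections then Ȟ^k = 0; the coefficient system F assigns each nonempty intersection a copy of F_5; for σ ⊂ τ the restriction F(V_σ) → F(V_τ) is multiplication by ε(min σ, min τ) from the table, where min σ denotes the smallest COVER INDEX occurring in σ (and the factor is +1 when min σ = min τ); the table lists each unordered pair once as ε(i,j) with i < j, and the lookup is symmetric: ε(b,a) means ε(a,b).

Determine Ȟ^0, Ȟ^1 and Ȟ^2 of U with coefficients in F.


Ȟ^0 = Z/5, Ȟ^1 = Z/5 and Ȟ^2 = 0

cover nerve:
  V12={z,c,f} V15={b,k} V23={v,j} V34={q,w} V45={u,i}
C dims 5,5; δ0: rk_F5 4
Ȟ^0: (5−4)−0=1 ⇒ Z/5
Ȟ^1: (5−0)−4=1 ⇒ Z/5
Ȟ^2: (0−0)−0=0 ⇒ 0


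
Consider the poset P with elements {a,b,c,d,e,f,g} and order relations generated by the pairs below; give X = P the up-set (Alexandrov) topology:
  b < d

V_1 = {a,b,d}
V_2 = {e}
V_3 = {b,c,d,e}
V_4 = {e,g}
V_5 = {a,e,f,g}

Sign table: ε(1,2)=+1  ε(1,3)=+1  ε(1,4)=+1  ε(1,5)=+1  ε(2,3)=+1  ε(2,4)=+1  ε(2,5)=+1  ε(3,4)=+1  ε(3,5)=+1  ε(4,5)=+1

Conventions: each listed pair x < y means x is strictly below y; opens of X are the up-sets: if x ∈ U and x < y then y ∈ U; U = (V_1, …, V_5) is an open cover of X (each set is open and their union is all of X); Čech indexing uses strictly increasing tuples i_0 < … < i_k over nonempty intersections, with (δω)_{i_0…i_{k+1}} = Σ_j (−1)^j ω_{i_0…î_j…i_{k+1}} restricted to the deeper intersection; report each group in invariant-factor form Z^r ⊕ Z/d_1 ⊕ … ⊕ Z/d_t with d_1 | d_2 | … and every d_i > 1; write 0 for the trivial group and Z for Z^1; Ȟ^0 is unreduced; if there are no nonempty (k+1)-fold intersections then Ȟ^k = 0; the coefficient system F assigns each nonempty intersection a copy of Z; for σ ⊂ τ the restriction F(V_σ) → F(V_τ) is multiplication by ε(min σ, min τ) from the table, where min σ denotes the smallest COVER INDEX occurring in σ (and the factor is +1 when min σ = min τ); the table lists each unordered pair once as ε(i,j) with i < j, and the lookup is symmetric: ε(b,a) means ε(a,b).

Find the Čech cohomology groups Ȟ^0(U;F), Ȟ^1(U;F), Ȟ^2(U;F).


Ȟ^0 ≅ Z, Ȟ^1 ≅ Z and Ȟ^2 ≅ 0

intersection data:
  V13={b,d} V15={a} V23={e} V24={e} V25={e} V34={e} V35={e} V45={e,g}
  V234={e} V235={e} V245={e} V345={e}
  V2345={e}
C dims 5,8,4,1; δ0: rk 4, SNF 1^4; δ1: rk 3, SNF 1^3; δ2: rk 1, SNF 1^1
Ȟ^0 = (5 − 4) − 0 = 1, so Ȟ^0 ≅ Z
Ȟ^1 = (8 − 3) − 4 = 1, so Ȟ^1 ≅ Z
Ȟ^2 = (4 − 1) − 3 = 0, so Ȟ^2 ≅ 0


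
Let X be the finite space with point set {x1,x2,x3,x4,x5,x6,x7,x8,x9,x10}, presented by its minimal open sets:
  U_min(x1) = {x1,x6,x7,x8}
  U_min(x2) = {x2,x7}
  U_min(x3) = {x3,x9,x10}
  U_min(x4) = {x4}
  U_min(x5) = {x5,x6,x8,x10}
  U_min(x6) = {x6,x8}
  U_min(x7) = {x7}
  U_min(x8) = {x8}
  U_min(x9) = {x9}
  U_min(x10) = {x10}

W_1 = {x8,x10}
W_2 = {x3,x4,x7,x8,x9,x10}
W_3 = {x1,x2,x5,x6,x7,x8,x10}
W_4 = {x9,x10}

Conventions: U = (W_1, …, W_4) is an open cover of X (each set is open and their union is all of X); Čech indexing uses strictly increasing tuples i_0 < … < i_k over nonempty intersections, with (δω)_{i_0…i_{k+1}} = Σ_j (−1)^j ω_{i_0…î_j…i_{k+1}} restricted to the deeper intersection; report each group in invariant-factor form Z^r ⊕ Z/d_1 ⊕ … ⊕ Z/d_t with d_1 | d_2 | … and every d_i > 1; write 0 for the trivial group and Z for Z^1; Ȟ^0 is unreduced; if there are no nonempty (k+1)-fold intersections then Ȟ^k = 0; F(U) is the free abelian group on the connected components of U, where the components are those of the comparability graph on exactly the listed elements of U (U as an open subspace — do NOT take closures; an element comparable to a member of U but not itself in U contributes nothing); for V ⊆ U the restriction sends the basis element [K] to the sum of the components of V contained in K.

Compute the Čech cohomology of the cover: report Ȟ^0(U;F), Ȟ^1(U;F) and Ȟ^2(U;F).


Ȟ^0 ≅ Z^2, Ȟ^1 ≅ 0 and Ȟ^2 ≅ 0

nerve simplices:
  W12={x8,x10} W13={x8,x10} W14={x10} W23={x7,x8,x10} W24={x9,x10} W34={x10}
  W123={x8,x10} W124={x10} W134={x10} W234={x10}
  W1234={x10}
components per intersection:
  W1: {x8} {x10}
  W2: {x3,x9,x10} {x4} {x7} {x8}
  W3: {x1,x2,x5,x6,x7,x8,x10}
  W4: {x9} {x10}
  W12: {x8} {x10}
  W13: {x8} {x10}
  W14: {x10}
  W23: {x7} {x8} {x10}
  W24: {x9} {x10}
  W34: {x10}
  W123: {x8} {x10}
  W124: {x10}
  W134: {x10}
  W234: {x10}
  W1234: {x10}
C dims 9,11,5,1; δ0: rk 7, SNF 1^7; δ1: rk 4, SNF 1^4; δ2: rk 1, SNF 1^1
degree 0: 9−7−0 = 2 → Ȟ^0 ≅ Z^2
degree 1: 11−4−7 = 0 → Ȟ^1 ≅ 0
degree 2: 5−1−4 = 0 → Ȟ^2 ≅ 0


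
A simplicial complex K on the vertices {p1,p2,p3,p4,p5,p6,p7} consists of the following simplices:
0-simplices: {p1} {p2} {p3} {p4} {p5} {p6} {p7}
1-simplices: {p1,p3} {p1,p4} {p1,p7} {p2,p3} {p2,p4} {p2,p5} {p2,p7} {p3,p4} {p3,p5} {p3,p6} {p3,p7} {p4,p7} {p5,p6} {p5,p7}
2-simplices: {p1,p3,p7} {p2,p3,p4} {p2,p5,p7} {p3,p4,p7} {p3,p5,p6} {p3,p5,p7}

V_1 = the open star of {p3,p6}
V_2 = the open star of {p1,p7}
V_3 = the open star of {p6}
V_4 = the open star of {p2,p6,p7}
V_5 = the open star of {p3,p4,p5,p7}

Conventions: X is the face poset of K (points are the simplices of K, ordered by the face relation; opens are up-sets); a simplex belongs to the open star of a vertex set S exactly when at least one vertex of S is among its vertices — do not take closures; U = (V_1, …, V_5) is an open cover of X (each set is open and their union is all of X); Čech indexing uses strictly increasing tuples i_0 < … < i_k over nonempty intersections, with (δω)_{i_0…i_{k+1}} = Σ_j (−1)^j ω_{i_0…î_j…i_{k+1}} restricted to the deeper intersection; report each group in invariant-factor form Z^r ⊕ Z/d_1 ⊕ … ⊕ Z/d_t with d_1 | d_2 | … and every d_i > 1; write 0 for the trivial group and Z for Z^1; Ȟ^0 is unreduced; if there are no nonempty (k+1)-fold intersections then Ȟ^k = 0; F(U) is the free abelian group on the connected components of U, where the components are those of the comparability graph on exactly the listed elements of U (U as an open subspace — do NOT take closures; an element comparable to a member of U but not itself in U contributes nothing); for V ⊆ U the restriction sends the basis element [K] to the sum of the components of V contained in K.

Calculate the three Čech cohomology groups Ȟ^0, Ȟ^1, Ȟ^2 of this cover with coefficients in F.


Ȟ^0 ≅ Z, Ȟ^1 ≅ Z^2, Ȟ^2 ≅ 0

cover nerve:
  V1={{p3},{p6},{p1,p3},{p2,p3},{p3,p4},{p3,p5},{p3,p6},{p3,p7},{p5,p6},{p1,p3,p7},{p2,p3,p4},{p3,p4,p7},{p3,p5,p6},{p3,p5,p7}} V2={{p1},{p7},{p1,p3},{p1,p4},{p1,p7},{p2,p7},{p3,p7},{p4,p7},{p5,p7},{p1,p3,p7},{p2,p5,p7},{p3,p4,p7},{p3,p5,p7}} V3={{p6},{p3,p6},{p5,p6},{p3,p5,p6}} V4={{p2},{p6},{p7},{p1,p7},{p2,p3},{p2,p4},{p2,p5},{p2,p7},{p3,p6},{p3,p7},{p4,p7},{p5,p6},{p5,p7},{p1,p3,p7},{p2,p3,p4},{p2,p5,p7},{p3,p4,p7},{p3,p5,p6},{p3,p5,p7}} V5={{p3},{p4},{p5},{p7},{p1,p3},{p1,p4},{p1,p7},{p2,p3},{p2,p4},{p2,p5},{p2,p7},{p3,p4},{p3,p5},{p3,p6},{p3,p7},{p4,p7},{p5,p6},{p5,p7},{p1,p3,p7},{p2,p3,p4},{p2,p5,p7},{p3,p4,p7},{p3,p5,p6},{p3,p5,p7}}
  V12={{p1,p3},{p3,p7},{p1,p3,p7},{p3,p4,p7},{p3,p5,p7}} V13={{p6},{p3,p6},{p5,p6},{p3,p5,p6}} V14={{p6},{p2,p3},{p3,p6},{p3,p7},{p5,p6},{p1,p3,p7},{p2,p3,p4},{p3,p4,p7},{p3,p5,p6},{p3,p5,p7}} V15={{p3},{p1,p3},{p2,p3},{p3,p4},{p3,p5},{p3,p6},{p3,p7},{p5,p6},{p1,p3,p7},{p2,p3,p4},{p3,p4,p7},{p3,p5,p6},{p3,p5,p7}} V24={{p7},{p1,p7},{p2,p7},{p3,p7},{p4,p7},{p5,p7},{p1,p3,p7},{p2,p5,p7},{p3,p4,p7},{p3,p5,p7}} V25={{p7},{p1,p3},{p1,p4},{p1,p7},{p2,p7},{p3,p7},{p4,p7},{p5,p7},{p1,p3,p7},{p2,p5,p7},{p3,p4,p7},{p3,p5,p7}} V34={{p6},{p3,p6},{p5,p6},{p3,p5,p6}} V35={{p3,p6},{p5,p6},{p3,p5,p6}} V45={{p7},{p1,p7},{p2,p3},{p2,p4},{p2,p5},{p2,p7},{p3,p6},{p3,p7},{p4,p7},{p5,p6},{p5,p7},{p1,p3,p7},{p2,p3,p4},{p2,p5,p7},{p3,p4,p7},{p3,p5,p6},{p3,p5,p7}}
  V124={{p3,p7},{p1,p3,p7},{p3,p4,p7},{p3,p5,p7}} V125={{p1,p3},{p3,p7},{p1,p3,p7},{p3,p4,p7},{p3,p5,p7}} V134={{p6},{p3,p6},{p5,p6},{p3,p5,p6}} V135={{p3,p6},{p5,p6},{p3,p5,p6}} V145={{p2,p3},{p3,p6},{p3,p7},{p5,p6},{p1,p3,p7},{p2,p3,p4},{p3,p4,p7},{p3,p5,p6},{p3,p5,p7}} V245={{p7},{p1,p7},{p2,p7},{p3,p7},{p4,p7},{p5,p7},{p1,p3,p7},{p2,p5,p7},{p3,p4,p7},{p3,p5,p7}} V345={{p3,p6},{p5,p6},{p3,p5,p6}}
  V1245={{p3,p7},{p1,p3,p7},{p3,p4,p7},{p3,p5,p7}} V1345={{p3,p6},{p5,p6},{p3,p5,p6}}
components per intersection:
  V1: {{p3},{p6},{p1,p3},{p2,p3},{p3,p4},{p3,p5},{p3,p6},{p3,p7},{p5,p6},{p1,p3,p7},{p2,p3,p4},{p3,p4,p7},{p3,p5,p6},{p3,p5,p7}}
  V2: {{p1},{p7},{p1,p3},{p1,p4},{p1,p7},{p2,p7},{p3,p7},{p4,p7},{p5,p7},{p1,p3,p7},{p2,p5,p7},{p3,p4,p7},{p3,p5,p7}}
  V3: {{p6},{p3,p6},{p5,p6},{p3,p5,p6}}
  V4: {{p2},{p7},{p1,p7},{p2,p3},{p2,p4},{p2,p5},{p2,p7},{p3,p7},{p4,p7},{p5,p7},{p1,p3,p7},{p2,p3,p4},{p2,p5,p7},{p3,p4,p7},{p3,p5,p7}} {{p6},{p3,p6},{p5,p6},{p3,p5,p6}}
  V5: {{p3},{p4},{p5},{p7},{p1,p3},{p1,p4},{p1,p7},{p2,p3},{p2,p4},{p2,p5},{p2,p7},{p3,p4},{p3,p5},{p3,p6},{p3,p7},{p4,p7},{p5,p6},{p5,p7},{p1,p3,p7},{p2,p3,p4},{p2,p5,p7},{p3,p4,p7},{p3,p5,p6},{p3,p5,p7}}
  V12: {{p1,p3},{p3,p7},{p1,p3,p7},{p3,p4,p7},{p3,p5,p7}}
  V13: {{p6},{p3,p6},{p5,p6},{p3,p5,p6}}
  V14: {{p6},{p3,p6},{p5,p6},{p3,p5,p6}} {{p2,p3},{p2,p3,p4}} {{p3,p7},{p1,p3,p7},{p3,p4,p7},{p3,p5,p7}}
  V15: {{p3},{p1,p3},{p2,p3},{p3,p4},{p3,p5},{p3,p6},{p3,p7},{p5,p6},{p1,p3,p7},{p2,p3,p4},{p3,p4,p7},{p3,p5,p6},{p3,p5,p7}}
  V24: {{p7},{p1,p7},{p2,p7},{p3,p7},{p4,p7},{p5,p7},{p1,p3,p7},{p2,p5,p7},{p3,p4,p7},{p3,p5,p7}}
  V25: {{p7},{p1,p3},{p1,p7},{p2,p7},{p3,p7},{p4,p7},{p5,p7},{p1,p3,p7},{p2,p5,p7},{p3,p4,p7},{p3,p5,p7}} {{p1,p4}}
  V34: {{p6},{p3,p6},{p5,p6},{p3,p5,p6}}
  V35: {{p3,p6},{p5,p6},{p3,p5,p6}}
  V45: {{p7},{p1,p7},{p2,p5},{p2,p7},{p3,p7},{p4,p7},{p5,p7},{p1,p3,p7},{p2,p5,p7},{p3,p4,p7},{p3,p5,p7}} {{p2,p3},{p2,p4},{p2,p3,p4}} {{p3,p6},{p5,p6},{p3,p5,p6}}
  V124: {{p3,p7},{p1,p3,p7},{p3,p4,p7},{p3,p5,p7}}
  V125: {{p1,p3},{p3,p7},{p1,p3,p7},{p3,p4,p7},{p3,p5,p7}}
  V134: {{p6},{p3,p6},{p5,p6},{p3,p5,p6}}
  V135: {{p3,p6},{p5,p6},{p3,p5,p6}}
  V145: {{p2,p3},{p2,p3,p4}} {{p3,p6},{p5,p6},{p3,p5,p6}} {{p3,p7},{p1,p3,p7},{p3,p4,p7},{p3,p5,p7}}
  V245: {{p7},{p1,p7},{p2,p7},{p3,p7},{p4,p7},{p5,p7},{p1,p3,p7},{p2,p5,p7},{p3,p4,p7},{p3,p5,p7}}
  V345: {{p3,p6},{p5,p6},{p3,p5,p6}}
  V1245: {{p3,p7},{p1,p3,p7},{p3,p4,p7},{p3,p5,p7}}
  V1345: {{p3,p6},{p5,p6},{p3,p5,p6}}
C dims 6,14,9,2; δ0: rk 5, SNF 1^5; δ1: rk 7, SNF 1^7; δ2: rk 2, SNF 1^2
Ȟ^0: (6−5)−0=1 ⇒ Z
Ȟ^1: (14−7)−5=2 ⇒ Z^2
Ȟ^2: (9−2)−7=0 ⇒ 0


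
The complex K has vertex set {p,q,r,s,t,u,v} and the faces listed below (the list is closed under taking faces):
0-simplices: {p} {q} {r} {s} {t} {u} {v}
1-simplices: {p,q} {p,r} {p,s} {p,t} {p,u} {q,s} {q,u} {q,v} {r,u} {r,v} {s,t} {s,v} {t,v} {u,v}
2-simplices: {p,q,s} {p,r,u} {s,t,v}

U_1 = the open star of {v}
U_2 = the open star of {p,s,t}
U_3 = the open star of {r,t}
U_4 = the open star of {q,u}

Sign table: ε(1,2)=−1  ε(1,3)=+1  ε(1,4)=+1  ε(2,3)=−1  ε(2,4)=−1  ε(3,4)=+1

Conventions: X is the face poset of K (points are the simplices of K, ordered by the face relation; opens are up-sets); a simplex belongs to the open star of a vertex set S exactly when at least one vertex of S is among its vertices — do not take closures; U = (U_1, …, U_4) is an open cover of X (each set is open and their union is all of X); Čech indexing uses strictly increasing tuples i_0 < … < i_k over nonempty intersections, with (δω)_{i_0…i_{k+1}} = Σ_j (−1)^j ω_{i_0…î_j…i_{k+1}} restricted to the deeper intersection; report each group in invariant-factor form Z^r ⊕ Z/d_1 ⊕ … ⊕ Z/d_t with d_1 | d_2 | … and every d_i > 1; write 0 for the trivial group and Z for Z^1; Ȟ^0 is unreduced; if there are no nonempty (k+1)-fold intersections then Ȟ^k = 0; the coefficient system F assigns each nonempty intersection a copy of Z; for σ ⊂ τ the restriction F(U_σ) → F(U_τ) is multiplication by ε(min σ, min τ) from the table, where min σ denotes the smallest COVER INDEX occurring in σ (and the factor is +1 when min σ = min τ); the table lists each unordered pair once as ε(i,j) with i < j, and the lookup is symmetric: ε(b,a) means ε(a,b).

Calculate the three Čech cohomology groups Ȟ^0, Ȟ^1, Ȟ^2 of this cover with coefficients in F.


cover nerve:
  U1={{v},{q,v},{r,v},{s,v},{t,v},{u,v},{s,t,v}} U2={{p},{s},{t},{p,q},{p,r},{p,s},{p,t},{p,u},{q,s},{s,t},{s,v},{t,v},{p,q,s},{p,r,u},{s,t,v}} U3={{r},{t},{p,r},{p,t},{r,u},{r,v},{s,t},{t,v},{p,r,u},{s,t,v}} U4={{q},{u},{p,q},{p,u},{q,s},{q,u},{q,v},{r,u},{u,v},{p,q,s},{p,r,u}}
  U12={{s,v},{t,v},{s,t,v}} U13={{r,v},{t,v},{s,t,v}} U14={{q,v},{u,v}} U23={{t},{p,r},{p,t},{s,t},{t,v},{p,r,u},{s,t,v}} U24={{p,q},{p,u},{q,s},{p,q,s},{p,r,u}} U34={{r,u},{p,r,u}}
  U123={{t,v},{s,t,v}} U234={{p,r,u}}
C dims 4,6,2; δ0: rk 3, SNF 1^3; δ1: rk 2, SNF 1^2
Ȟ^0: (4−3)−0=1 ⇒ Z
Ȟ^1: (6−2)−3=1 ⇒ Z
Ȟ^2: (2−0)−2=0 ⇒ 0

Ȟ^0 = Z; Ȟ^1 = Z; Ȟ^2 = 0


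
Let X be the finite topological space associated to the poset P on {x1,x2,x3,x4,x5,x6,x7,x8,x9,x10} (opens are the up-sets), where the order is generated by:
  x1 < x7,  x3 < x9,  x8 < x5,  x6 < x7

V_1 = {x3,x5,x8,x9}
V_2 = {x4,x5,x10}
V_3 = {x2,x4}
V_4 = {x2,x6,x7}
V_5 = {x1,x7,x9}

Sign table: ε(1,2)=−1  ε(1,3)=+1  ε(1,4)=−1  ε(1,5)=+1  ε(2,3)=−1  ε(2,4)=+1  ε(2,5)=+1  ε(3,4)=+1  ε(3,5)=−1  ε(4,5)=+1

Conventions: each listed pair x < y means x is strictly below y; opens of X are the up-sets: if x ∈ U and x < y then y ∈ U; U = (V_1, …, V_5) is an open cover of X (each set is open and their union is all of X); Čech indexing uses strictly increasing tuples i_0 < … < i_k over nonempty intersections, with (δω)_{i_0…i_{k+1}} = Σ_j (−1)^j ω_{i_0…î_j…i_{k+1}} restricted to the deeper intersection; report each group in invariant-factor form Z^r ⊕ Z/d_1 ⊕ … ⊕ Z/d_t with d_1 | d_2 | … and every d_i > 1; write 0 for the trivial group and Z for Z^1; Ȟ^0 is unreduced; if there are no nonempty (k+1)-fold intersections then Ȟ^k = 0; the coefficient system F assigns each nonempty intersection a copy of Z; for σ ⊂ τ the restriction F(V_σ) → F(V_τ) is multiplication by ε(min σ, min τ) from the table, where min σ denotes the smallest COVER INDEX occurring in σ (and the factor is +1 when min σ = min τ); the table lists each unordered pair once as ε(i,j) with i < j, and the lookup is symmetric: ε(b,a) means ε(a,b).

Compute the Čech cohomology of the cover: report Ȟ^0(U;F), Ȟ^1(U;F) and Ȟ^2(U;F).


Ȟ^0(U;F) ≅ Z,  Ȟ^1(U;F) ≅ Z,  Ȟ^2(U;F) ≅ 0

nonempty overlaps:
  V12={x5} V15={x9} V23={x4} V34={x2} V45={x7}
C dims 5,5; δ0: rk 4, SNF 1^4
degree 0: 5−4−0 = 1 → Ȟ^0 ≅ Z
degree 1: 5−0−4 = 1 → Ȟ^1 ≅ Z
degree 2: 0−0−0 = 0 → Ȟ^2 ≅ 0


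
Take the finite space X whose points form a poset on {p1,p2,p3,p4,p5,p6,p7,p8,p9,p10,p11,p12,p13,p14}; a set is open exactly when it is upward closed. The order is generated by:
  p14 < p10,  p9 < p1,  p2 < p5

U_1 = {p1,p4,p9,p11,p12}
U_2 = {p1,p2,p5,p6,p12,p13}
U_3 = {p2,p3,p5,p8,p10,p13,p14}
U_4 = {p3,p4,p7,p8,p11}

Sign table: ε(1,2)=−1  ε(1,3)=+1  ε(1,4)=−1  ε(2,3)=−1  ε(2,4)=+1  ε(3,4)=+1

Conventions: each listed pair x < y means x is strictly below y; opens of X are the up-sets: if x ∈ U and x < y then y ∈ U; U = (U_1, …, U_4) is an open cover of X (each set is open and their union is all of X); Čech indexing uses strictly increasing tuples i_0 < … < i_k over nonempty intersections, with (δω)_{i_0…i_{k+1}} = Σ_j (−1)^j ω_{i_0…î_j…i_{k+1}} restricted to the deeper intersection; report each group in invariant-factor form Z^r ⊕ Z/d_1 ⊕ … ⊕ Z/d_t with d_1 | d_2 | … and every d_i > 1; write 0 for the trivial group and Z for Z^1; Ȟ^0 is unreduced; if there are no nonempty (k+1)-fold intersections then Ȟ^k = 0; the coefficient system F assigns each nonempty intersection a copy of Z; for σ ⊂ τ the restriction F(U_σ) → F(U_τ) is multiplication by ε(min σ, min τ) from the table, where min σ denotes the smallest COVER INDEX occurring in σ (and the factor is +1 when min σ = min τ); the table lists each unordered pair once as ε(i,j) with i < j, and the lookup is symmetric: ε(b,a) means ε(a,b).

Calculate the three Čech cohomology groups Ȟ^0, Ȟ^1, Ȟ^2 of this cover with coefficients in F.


intersection data:
  U12={p1,p12} U14={p4,p11} U23={p2,p5,p13} U34={p3,p8}
C dims 4,4; δ0: rk 4, SNF 1^3·2
Ȟ^0 = (4 − 4) − 0 = 0, so Ȟ^0 ≅ 0
Ȟ^1 = (4 − 0) − 4 = 0 plus torsion [2], so Ȟ^1 ≅ Z/2
Ȟ^2 = (0 − 0) − 0 = 0, so Ȟ^2 ≅ 0

Ȟ^0(U;F) ≅ 0,  Ȟ^1(U;F) ≅ Z/2,  Ȟ^2(U;F) ≅ 0


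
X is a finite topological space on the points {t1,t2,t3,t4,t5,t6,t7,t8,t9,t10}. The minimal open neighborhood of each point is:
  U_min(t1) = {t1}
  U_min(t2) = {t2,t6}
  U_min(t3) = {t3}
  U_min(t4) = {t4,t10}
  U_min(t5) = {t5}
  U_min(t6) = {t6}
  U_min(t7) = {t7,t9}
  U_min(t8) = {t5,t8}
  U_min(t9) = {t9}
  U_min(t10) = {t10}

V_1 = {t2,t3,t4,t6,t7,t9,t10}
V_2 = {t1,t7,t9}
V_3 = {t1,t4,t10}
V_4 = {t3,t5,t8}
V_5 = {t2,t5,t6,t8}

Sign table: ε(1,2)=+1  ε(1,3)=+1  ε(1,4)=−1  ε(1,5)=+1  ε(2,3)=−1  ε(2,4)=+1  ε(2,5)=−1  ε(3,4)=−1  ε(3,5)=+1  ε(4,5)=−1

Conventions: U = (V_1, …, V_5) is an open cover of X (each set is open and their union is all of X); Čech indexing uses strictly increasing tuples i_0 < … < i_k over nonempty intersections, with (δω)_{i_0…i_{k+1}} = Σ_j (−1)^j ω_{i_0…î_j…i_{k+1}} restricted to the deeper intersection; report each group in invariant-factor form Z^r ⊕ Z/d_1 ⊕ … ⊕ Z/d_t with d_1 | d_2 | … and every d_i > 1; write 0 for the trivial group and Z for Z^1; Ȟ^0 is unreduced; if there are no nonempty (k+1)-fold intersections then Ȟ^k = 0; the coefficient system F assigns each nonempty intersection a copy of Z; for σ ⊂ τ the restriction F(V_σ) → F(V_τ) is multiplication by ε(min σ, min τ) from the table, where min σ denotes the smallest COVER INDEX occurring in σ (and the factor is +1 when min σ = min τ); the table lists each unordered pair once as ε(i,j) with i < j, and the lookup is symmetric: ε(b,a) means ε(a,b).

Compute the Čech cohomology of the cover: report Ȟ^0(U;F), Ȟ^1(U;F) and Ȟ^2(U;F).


Ȟ^0(U;F) ≅ 0, Ȟ^1(U;F) ≅ Z ⊕ Z/2, Ȟ^2(U;F) ≅ 0

cover nerve:
  V12={t7,t9} V13={t4,t10} V14={t3} V15={t2,t6} V23={t1} V45={t5,t8}
C dims 5,6; δ0: rk 5, SNF 1^4·2
Ȟ^0: (5−5)−0=0 ⇒ 0
Ȟ^1: (6−0)−5=1 plus torsion [2] ⇒ Z ⊕ Z/2
Ȟ^2: (0−0)−0=0 ⇒ 0


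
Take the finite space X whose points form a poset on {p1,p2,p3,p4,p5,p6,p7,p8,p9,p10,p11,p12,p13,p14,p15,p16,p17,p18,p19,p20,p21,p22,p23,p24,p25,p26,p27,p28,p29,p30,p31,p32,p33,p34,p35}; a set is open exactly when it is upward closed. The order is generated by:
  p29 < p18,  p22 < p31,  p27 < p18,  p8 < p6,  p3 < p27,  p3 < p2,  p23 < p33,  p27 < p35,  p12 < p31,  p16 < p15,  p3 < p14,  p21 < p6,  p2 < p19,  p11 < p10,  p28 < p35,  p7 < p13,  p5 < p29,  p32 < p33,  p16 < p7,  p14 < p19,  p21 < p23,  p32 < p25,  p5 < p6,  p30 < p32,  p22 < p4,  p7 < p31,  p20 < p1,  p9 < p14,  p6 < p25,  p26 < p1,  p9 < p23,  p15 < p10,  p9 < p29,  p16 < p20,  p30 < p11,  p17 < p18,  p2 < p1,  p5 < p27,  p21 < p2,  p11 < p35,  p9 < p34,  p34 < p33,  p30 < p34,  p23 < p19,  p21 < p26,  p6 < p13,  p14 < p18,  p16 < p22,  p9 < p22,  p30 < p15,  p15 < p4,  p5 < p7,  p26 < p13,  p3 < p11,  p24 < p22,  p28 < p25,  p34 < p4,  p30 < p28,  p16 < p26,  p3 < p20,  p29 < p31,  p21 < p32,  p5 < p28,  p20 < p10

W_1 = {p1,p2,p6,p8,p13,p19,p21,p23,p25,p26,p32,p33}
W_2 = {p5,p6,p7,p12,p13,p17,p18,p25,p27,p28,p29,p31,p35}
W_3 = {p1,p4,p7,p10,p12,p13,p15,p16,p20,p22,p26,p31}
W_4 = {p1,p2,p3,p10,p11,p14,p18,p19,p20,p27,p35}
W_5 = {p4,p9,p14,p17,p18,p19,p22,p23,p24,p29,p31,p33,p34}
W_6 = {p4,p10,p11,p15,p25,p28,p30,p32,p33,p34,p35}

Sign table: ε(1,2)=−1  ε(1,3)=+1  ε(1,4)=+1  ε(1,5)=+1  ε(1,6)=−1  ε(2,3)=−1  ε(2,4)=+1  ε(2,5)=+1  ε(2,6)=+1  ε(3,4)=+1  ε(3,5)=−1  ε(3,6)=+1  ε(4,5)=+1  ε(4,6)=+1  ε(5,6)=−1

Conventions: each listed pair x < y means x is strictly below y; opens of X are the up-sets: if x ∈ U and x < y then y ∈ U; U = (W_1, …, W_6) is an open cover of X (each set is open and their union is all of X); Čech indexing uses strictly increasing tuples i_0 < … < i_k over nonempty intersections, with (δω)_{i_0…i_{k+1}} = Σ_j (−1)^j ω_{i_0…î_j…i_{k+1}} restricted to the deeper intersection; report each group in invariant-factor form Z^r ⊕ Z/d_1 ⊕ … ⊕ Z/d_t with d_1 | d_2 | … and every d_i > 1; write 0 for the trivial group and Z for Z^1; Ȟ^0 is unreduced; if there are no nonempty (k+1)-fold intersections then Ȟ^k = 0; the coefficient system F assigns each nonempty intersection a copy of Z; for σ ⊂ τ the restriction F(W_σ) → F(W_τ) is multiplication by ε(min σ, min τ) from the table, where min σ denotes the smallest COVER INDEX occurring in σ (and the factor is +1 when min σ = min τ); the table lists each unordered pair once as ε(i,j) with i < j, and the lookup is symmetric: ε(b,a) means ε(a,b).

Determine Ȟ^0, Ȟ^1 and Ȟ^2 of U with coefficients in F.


Ȟ^0 ≅ 0, Ȟ^1 ≅ Z/2 and Ȟ^2 ≅ Z

intersection data:
  W12={p6,p13,p25} W13={p1,p13,p26} W14={p1,p2,p19} W15={p19,p23,p33} W16={p25,p32,p33} W23={p7,p12,p13,p31} W24={p18,p27,p35} W25={p17,p18,p29,p31} W26={p25,p28,p35} W34={p1,p10,p20} W35={p4,p22,p31} W36={p4,p10,p15} W45={p14,p18,p19} W46={p10,p11,p35} W56={p4,p33,p34}
  W123={p13} W126={p25} W134={p1} W145={p19} W156={p33} W235={p31} W245={p18} W246={p35} W346={p10} W356={p4}
C dims 6,15,10; δ0: rk 6, SNF 1^5·2; δ1: rk 9, SNF 1^9
Ȟ^0 = (6 − 6) − 0 = 0, so Ȟ^0 ≅ 0
Ȟ^1 = (15 − 9) − 6 = 0 plus torsion [2], so Ȟ^1 ≅ Z/2
Ȟ^2 = (10 − 0) − 9 = 1, so Ȟ^2 ≅ Z
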